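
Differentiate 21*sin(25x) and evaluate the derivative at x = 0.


Apply the chain rule to differentiate 21*sin(25x):
d/dx [21*sin(25x)]
= 21 * cos(25x) * d/dx(25x)
= 21 * 25 * cos(25x)
= 525 * cos(25x)
Evaluate at x = 0:
= 525 * cos(0)
= 525 * 1
= 525

525


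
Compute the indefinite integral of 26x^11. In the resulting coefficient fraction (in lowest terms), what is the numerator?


Apply the power rule for integration:
integral of ax^n dx = a/(n+1) * x^(n+1) + C
integral of 26x^11 dx
= 26/12 * x^12 + C
= 13/6 * x^12 + C
The coefficient in lowest terms is 13/6, and its numerator is 13

13


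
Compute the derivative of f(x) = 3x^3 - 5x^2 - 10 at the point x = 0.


Differentiate f(x) = 3x^3 - 5x^2 - 10 term by term:
f'(x) = 9x^2 - 10x
Substitute x = 0:
f'(0) = 9 * 0^2 - 10 * 0 + 0
= 0 + 0 + 0
= 0

0


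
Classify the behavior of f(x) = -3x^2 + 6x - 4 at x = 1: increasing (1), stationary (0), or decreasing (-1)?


Compute f'(x) to determine behavior:
f'(x) = -6x + 6
f'(1) = -6 * 1 + 6
= -6 + 6
= 0
Since f'(1) = 0, the function is stationary (0)

0


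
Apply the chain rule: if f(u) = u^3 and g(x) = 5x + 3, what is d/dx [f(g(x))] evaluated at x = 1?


Using the chain rule: (f(g(x)))' = f'(g(x)) * g'(x)
First, find g(1):
g(1) = 5 * 1 + 3 = 8
Next, f'(u) = 3u^2
And g'(x) = 5
So f'(g(1)) * g'(1)
= 3 * 8^2 * 5
= 3 * 64 * 5
= 960

960


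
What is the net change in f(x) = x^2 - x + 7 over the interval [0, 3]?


Net change = f(b) - f(a)
f(x) = x^2 - x + 7
Compute f(3):
f(3) = 1 * 3^2 - 1 * 3 + 7
= 9 - 3 + 7
= 13
Compute f(0):
f(0) = 1 * 0^2 - 1 * 0 + 7
= 0 + 0 + 7
= 7
Net change = 13 - 7 = 6

6


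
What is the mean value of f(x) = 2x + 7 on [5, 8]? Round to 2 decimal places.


Average value = 1/(b-a) * integral from a to b of f(x) dx
First compute the integral of 2x + 7:
F(x) = x^2 + 7x
F(8) = 1 * 64 + 7 * 8 = 120
F(5) = 1 * 25 + 7 * 5 = 60
Integral = 120 - 60 = 60
Average = 60 / (8 - 5) = 60 / 3
= 20 = 20.00

20.00


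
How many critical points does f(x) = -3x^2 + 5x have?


Find where f'(x) = 0:
f'(x) = -6x + 5
Set f'(x) = 0:
-6x + 5 = 0
x = -5 / (-6) = 5/6
This is a linear equation in x, so there is exactly one solution.
Number of critical points: 1

1


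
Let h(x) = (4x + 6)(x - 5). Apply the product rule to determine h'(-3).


Let u(x) = 4x + 6 and v(x) = x - 5
u'(x) = 4
v'(x) = 1
Product rule: h'(x) = u'(x)*v(x) + u(x)*v'(x)
= 4 * (x - 5) + (4x + 6) * 1
At x = -3:
u(-3) = 4 * (-3) + 6 = -6
v(-3) = 1 * (-3) - 5 = -8
h'(-3) = 4 * (-8) + (-6) * 1
= -32 - 6
= -38

-38


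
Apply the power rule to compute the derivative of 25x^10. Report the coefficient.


We apply the power rule: d/dx [ax^n] = a*n * x^(n-1)
d/dx [25x^10]
= 25 * 10 * x^(10-1)
= 250x^9
The coefficient is 250

250


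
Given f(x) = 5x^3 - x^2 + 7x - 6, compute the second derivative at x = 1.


First derivative:
f'(x) = 15x^2 - 2x + 7
Second derivative:
f''(x) = 30x - 2
Substitute x = 1:
f''(1) = 30 * 1 - 2
= 30 - 2
= 28

28


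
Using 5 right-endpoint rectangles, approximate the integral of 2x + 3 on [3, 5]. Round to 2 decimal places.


Right Riemann sum uses right endpoints of each subinterval.
Interval: [3, 5], n = 5
dx = (5 - 3) / 5 = 2/5
Right endpoints: [17/5, 19/5, 21/5, 23/5, 5]
f values: [49/5, 53/5, 57/5, 61/5, 13]
Sum = dx * (sum of f values)
= 2/5 * 57
= 114/5 = 22.80

22.80


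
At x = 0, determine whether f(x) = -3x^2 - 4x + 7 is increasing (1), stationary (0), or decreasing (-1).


Compute f'(x) to determine behavior:
f'(x) = -6x - 4
f'(0) = -6 * 0 - 4
= 0 - 4
= -4
Since f'(0) < 0, the function is decreasing (-1)

-1


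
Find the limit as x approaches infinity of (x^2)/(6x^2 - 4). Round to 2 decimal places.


For limits at infinity with equal-degree polynomials,
we compare leading coefficients.
Numerator leading term: x^2
Denominator leading term: 6x^2
Divide both by x^2:
lim = (1) / (6 - 4/x^2)
As x -> infinity, the 1/x and 1/x^2 terms vanish:
= 1/6 ≈ 0.17

0.17


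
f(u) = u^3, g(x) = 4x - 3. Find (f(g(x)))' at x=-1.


Using the chain rule: (f(g(x)))' = f'(g(x)) * g'(x)
First, find g(-1):
g(-1) = 4 * (-1) - 3 = -7
Next, f'(u) = 3u^2
And g'(x) = 4
So f'(g(-1)) * g'(-1)
= 3 * (-7)^2 * 4
= 3 * 49 * 4
= 588

588


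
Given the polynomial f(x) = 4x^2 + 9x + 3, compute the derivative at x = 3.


Differentiate term by term using power and sum rules:
f(x) = 4x^2 + 9x + 3
f'(x) = 8x + 9
Substitute x = 3:
f'(3) = 8 * 3 + 9
= 24 + 9
= 33

33


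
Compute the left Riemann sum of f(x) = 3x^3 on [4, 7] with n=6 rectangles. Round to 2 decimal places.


Left Riemann sum uses left endpoints of each subinterval.
Interval: [4, 7], n = 6
dx = (7 - 4) / 6 = 1/2
Left endpoints: [4, 9/2, 5, 11/2, 6, 13/2]
f values: [192, 2187/8, 375, 3993/8, 648, 6591/8]
Sum = dx * (sum of f values)
= 1/2 * 22491/8
= 22491/16 ≈ 1405.69

1405.69


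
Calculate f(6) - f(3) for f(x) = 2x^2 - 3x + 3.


Net change = f(b) - f(a)
f(x) = 2x^2 - 3x + 3
Compute f(6):
f(6) = 2 * 6^2 - 3 * 6 + 3
= 72 - 18 + 3
= 57
Compute f(3):
f(3) = 2 * 3^2 - 3 * 3 + 3
= 18 - 9 + 3
= 12
Net change = 57 - 12 = 45

45


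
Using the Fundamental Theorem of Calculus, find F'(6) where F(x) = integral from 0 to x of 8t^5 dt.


By the Fundamental Theorem of Calculus (Part 1):
If F(x) = integral from 0 to x of f(t) dt, then F'(x) = f(x)
Here f(t) = 8t^5
So F'(x) = 8x^5
Evaluate at x = 6:
F'(6) = 8 * 6^5
= 8 * 7776
= 62208

62208


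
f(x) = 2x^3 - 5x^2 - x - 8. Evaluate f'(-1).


Differentiate f(x) = 2x^3 - 5x^2 - x - 8 term by term:
f'(x) = 6x^2 - 10x - 1
Substitute x = -1:
f'(-1) = 6 * (-1)^2 - 10 * (-1) - 1
= 6 + 10 - 1
= 15

15


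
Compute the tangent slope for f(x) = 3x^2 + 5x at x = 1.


The slope of the tangent line equals f'(x) at the point.
f(x) = 3x^2 + 5x
f'(x) = 6x + 5
At x = 1:
f'(1) = 6 * 1 + 5
= 6 + 5
= 11

11


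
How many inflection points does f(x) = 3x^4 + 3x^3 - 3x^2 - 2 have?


Inflection points occur where f''(x) = 0 and concavity changes.
f(x) = 3x^4 + 3x^3 - 3x^2 - 2
f'(x) = 12x^3 + 9x^2 - 6x
f''(x) = 36x^2 + 18x - 6
This is a quadratic in x. Use the discriminant to count real roots.
Discriminant = (18)^2 - 4 * 36 * (-6)
= 324 - (-864)
= 1188
Since discriminant > 0, f''(x) = 0 has 2 distinct real solutions.
A quadratic with two distinct real roots changes sign at each root, so concavity changes at both.
Number of inflection points: 2

2


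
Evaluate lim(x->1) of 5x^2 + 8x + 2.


Since polynomials are continuous, we use direct substitution.
lim(x->1) of 5x^2 + 8x + 2
= 5 * 1^2 + 8 * 1 + 2
= 5 + 8 + 2
= 15

15


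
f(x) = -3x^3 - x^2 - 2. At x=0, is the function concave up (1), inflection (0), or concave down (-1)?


Concavity is determined by the sign of f''(x).
f(x) = -3x^3 - x^2 - 2
f'(x) = -9x^2 - 2x
f''(x) = -18x - 2
f''(0) = -18 * 0 - 2
= 0 - 2
= -2
Since f''(0) < 0, the function is concave down (-1)

-1


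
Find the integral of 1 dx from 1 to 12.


The integral of a constant k over [a, b] equals k * (b - a).
integral from 1 to 12 of 1 dx
= 1 * (12 - 1)
= 1 * 11
= 11

11


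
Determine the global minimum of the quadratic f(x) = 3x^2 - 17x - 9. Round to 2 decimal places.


For a quadratic f(x) = ax^2 + bx + c with a > 0, the minimum is at the vertex.
Vertex x-coordinate: x = -b/(2a)
x = -(-17) / (2 * 3)
x = 17/6
Substitute back to find the minimum value:
f(17/6) = 3 * (17/6)^2 - 17 * (17/6) - 9
= 289/12 - 289/6 - 9
= -397/12 ≈ -33.08

-33.08


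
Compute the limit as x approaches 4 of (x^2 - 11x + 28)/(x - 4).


Direct substitution gives 0/0, so we factor the numerator.
Factor: (x^2 - 11x + 28) = (x - 4)(x - 7)
Cancel the common factor (x - 4):
(x^2 - 11x + 28)/(x - 4) = (x - 7)
Now substitute x = 4:
= (4) - (7) = -3

-3


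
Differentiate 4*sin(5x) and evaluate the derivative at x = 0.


Apply the chain rule to differentiate 4*sin(5x):
d/dx [4*sin(5x)]
= 4 * cos(5x) * d/dx(5x)
= 4 * 5 * cos(5x)
= 20 * cos(5x)
Evaluate at x = 0:
= 20 * cos(0)
= 20 * 1
= 20

20


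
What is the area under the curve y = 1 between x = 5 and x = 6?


The area under a constant function y = 1 is a rectangle.
Width = 6 - 5 = 1
Height = 1
Area = width * height
= 1 * 1
= 1

1


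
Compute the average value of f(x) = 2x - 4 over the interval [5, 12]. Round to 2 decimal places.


Average value = 1/(b-a) * integral from a to b of f(x) dx
First compute the integral of 2x - 4:
F(x) = x^2 - 4x
F(12) = 1 * 144 - 4 * 12 = 96
F(5) = 1 * 25 - 4 * 5 = 5
Integral = 96 - 5 = 91
Average = 91 / (12 - 5) = 91 / 7
= 13 = 13.00

13.00


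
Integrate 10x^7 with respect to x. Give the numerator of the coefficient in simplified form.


Apply the power rule for integration:
integral of ax^n dx = a/(n+1) * x^(n+1) + C
integral of 10x^7 dx
= 10/8 * x^8 + C
= 5/4 * x^8 + C
The coefficient in lowest terms is 5/4, and its numerator is 5

5


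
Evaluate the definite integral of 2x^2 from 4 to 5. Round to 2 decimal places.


Find the antiderivative of 2x^2:
F(x) = 2/3 * x^3
Apply the Fundamental Theorem of Calculus:
F(5) - F(4)
= 2/3 * 5^3 - 2/3 * 4^3
= 2/3 * (125 - 64)
= 2/3 * 61
= 122/3 ≈ 40.67

40.67


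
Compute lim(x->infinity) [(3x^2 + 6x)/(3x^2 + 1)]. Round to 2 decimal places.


For limits at infinity with equal-degree polynomials,
we compare leading coefficients.
Numerator leading term: 3x^2
Denominator leading term: 3x^2
Divide both by x^2:
lim = (3 + 6/x) / (3 + 1/x^2)
As x -> infinity, the 1/x and 1/x^2 terms vanish:
= 3/3 = 1 = 1.00

1.00


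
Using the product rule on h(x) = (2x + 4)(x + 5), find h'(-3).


Let u(x) = 2x + 4 and v(x) = x + 5
u'(x) = 2
v'(x) = 1
Product rule: h'(x) = u'(x)*v(x) + u(x)*v'(x)
= 2 * (x + 5) + (2x + 4) * 1
At x = -3:
u(-3) = 2 * (-3) + 4 = -2
v(-3) = 1 * (-3) + 5 = 2
h'(-3) = 2 * 2 + (-2) * 1
= 4 - 2
= 2

2


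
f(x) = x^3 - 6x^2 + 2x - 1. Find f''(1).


First derivative:
f'(x) = 3x^2 - 12x + 2
Second derivative:
f''(x) = 6x - 12
Substitute x = 1:
f''(1) = 6 * 1 - 12
= 6 - 12
= -6

-6


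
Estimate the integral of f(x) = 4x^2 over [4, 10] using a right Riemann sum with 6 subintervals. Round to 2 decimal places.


Right Riemann sum uses right endpoints of each subinterval.
Interval: [4, 10], n = 6
dx = (10 - 4) / 6 = 1
Right endpoints: [5, 6, 7, 8, 9, 10]
f values: [100, 144, 196, 256, 324, 400]
Sum = dx * (sum of f values)
= 1 * 1420
= 1420 = 1420.00

1420.00


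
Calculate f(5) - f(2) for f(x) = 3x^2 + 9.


Net change = f(b) - f(a)
f(x) = 3x^2 + 9
Compute f(5):
f(5) = 3 * 5^2 + 0 * 5 + 9
= 75 + 0 + 9
= 84
Compute f(2):
f(2) = 3 * 2^2 + 0 * 2 + 9
= 12 + 0 + 9
= 21
Net change = 84 - 21 = 63

63


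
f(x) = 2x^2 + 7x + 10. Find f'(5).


Differentiate term by term using power and sum rules:
f(x) = 2x^2 + 7x + 10
f'(x) = 4x + 7
Substitute x = 5:
f'(5) = 4 * 5 + 7
= 20 + 7
= 27

27


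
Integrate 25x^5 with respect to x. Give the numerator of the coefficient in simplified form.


Apply the power rule for integration:
integral of ax^n dx = a/(n+1) * x^(n+1) + C
integral of 25x^5 dx
= 25/6 * x^6 + C
The coefficient in lowest terms is 25/6, and its numerator is 25

25


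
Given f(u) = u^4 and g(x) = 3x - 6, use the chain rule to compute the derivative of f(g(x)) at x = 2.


Using the chain rule: (f(g(x)))' = f'(g(x)) * g'(x)
First, find g(2):
g(2) = 3 * 2 - 6 = 0
Next, f'(u) = 4u^3
And g'(x) = 3
So f'(g(2)) * g'(2)
= 4 * 0^3 * 3
= 4 * 0 * 3
= 0

0


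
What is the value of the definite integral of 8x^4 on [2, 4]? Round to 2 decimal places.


Find the antiderivative of 8x^4:
F(x) = 8/5 * x^5
Apply the Fundamental Theorem of Calculus:
F(4) - F(2)
= 8/5 * 4^5 - 8/5 * 2^5
= 8/5 * (1024 - 32)
= 8/5 * 992
= 7936/5 = 1587.20

1587.20


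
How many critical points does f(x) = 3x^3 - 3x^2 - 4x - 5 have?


Find where f'(x) = 0:
f(x) = 3x^3 - 3x^2 - 4x - 5
f'(x) = 9x^2 - 6x - 4
This is a quadratic in x. Use the discriminant to count real roots.
Discriminant = (-6)^2 - 4 * 9 * (-4)
= 36 - (-144)
= 180
Since discriminant > 0, f'(x) = 0 has 2 real solutions.
Number of critical points: 2

2


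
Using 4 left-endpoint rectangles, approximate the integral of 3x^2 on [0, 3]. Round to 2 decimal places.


Left Riemann sum uses left endpoints of each subinterval.
Interval: [0, 3], n = 4
dx = (3 - 0) / 4 = 3/4
Left endpoints: [0, 3/4, 3/2, 9/4]
f values: [0, 27/16, 27/4, 243/16]
Sum = dx * (sum of f values)
= 3/4 * 189/8
= 567/32 ≈ 17.72

17.72


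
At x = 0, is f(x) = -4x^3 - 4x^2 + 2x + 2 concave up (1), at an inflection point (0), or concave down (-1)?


Concavity is determined by the sign of f''(x).
f(x) = -4x^3 - 4x^2 + 2x + 2
f'(x) = -12x^2 - 8x + 2
f''(x) = -24x - 8
f''(0) = -24 * 0 - 8
= 0 - 8
= -8
Since f''(0) < 0, the function is concave down (-1)

-1


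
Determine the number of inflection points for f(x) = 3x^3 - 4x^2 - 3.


Inflection points occur where f''(x) = 0 and concavity changes.
f(x) = 3x^3 - 4x^2 - 3
f'(x) = 9x^2 - 8x
f''(x) = 18x - 8
Set f''(x) = 0:
18x - 8 = 0
x = 8 / 18 = 4/9
Since f''(x) is linear (degree 1), it changes sign at this point.
Therefore there is exactly 1 inflection point.

1


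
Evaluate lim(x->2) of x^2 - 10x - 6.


Since polynomials are continuous, we use direct substitution.
lim(x->2) of x^2 - 10x - 6
= 1 * 2^2 - 10 * 2 - 6
= 4 - 20 - 6
= -22

-22


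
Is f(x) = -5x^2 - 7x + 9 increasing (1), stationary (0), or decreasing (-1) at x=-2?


Compute f'(x) to determine behavior:
f'(x) = -10x - 7
f'(-2) = -10 * (-2) - 7
= 20 - 7
= 13
Since f'(-2) > 0, the function is increasing (1)

1


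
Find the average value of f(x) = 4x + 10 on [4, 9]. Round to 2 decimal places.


Average value = 1/(b-a) * integral from a to b of f(x) dx
First compute the integral of 4x + 10:
F(x) = 2x^2 + 10x
F(9) = 2 * 81 + 10 * 9 = 252
F(4) = 2 * 16 + 10 * 4 = 72
Integral = 252 - 72 = 180
Average = 180 / (9 - 4) = 180 / 5
= 36 = 36.00

36.00


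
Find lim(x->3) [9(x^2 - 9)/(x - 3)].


Direct substitution gives 0/0, so we factor the numerator.
Factor: 9(x^2 - 9) = 9 * (x - 3)(x + 3)
Cancel the common factor (x - 3):
9(x^2 - 9)/(x - 3) = 9 * (x + 3)
Now substitute x = 3:
= 9 * (3 + 3) = 54

54


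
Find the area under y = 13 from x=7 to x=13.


The area under a constant function y = 13 is a rectangle.
Width = 13 - 7 = 6
Height = 13
Area = width * height
= 6 * 13
= 78

78


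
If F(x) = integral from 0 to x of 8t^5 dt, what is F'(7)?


By the Fundamental Theorem of Calculus (Part 1):
If F(x) = integral from 0 to x of f(t) dt, then F'(x) = f(x)
Here f(t) = 8t^5
So F'(x) = 8x^5
Evaluate at x = 7:
F'(7) = 8 * 7^5
= 8 * 16807
= 134456

134456


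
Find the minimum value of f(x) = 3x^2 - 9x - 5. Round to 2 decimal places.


For a quadratic f(x) = ax^2 + bx + c with a > 0, the minimum is at the vertex.
Vertex x-coordinate: x = -b/(2a)
x = -(-9) / (2 * 3)
x = 9/6 = 3/2
Substitute back to find the minimum value:
f(3/2) = 3 * (3/2)^2 - 9 * (3/2) - 5
= 27/4 - 27/2 - 5
= -47/4 = -11.75

-11.75


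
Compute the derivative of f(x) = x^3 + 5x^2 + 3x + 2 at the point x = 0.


Differentiate f(x) = x^3 + 5x^2 + 3x + 2 term by term:
f'(x) = 3x^2 + 10x + 3
Substitute x = 0:
f'(0) = 3 * 0^2 + 10 * 0 + 3
= 0 + 0 + 3
= 3

3


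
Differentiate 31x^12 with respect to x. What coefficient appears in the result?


We apply the power rule: d/dx [ax^n] = a*n * x^(n-1)
d/dx [31x^12]
= 31 * 12 * x^(12-1)
= 372x^11
The coefficient is 372

372


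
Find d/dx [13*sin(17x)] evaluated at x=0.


Apply the chain rule to differentiate 13*sin(17x):
d/dx [13*sin(17x)]
= 13 * cos(17x) * d/dx(17x)
= 13 * 17 * cos(17x)
= 221 * cos(17x)
Evaluate at x = 0:
= 221 * cos(0)
= 221 * 1
= 221

221


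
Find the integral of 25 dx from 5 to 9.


The integral of a constant k over [a, b] equals k * (b - a).
integral from 5 to 9 of 25 dx
= 25 * (9 - 5)
= 25 * 4
= 100

100


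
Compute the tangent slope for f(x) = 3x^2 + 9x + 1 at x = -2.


The slope of the tangent line equals f'(x) at the point.
f(x) = 3x^2 + 9x + 1
f'(x) = 6x + 9
At x = -2:
f'(-2) = 6 * (-2) + 9
= -12 + 9
= -3

-3


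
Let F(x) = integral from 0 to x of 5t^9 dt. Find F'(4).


By the Fundamental Theorem of Calculus (Part 1):
If F(x) = integral from 0 to x of f(t) dt, then F'(x) = f(x)
Here f(t) = 5t^9
So F'(x) = 5x^9
Evaluate at x = 4:
F'(4) = 5 * 4^9
= 5 * 262144
= 1310720

1310720


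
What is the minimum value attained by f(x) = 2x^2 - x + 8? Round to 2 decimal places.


For a quadratic f(x) = ax^2 + bx + c with a > 0, the minimum is at the vertex.
Vertex x-coordinate: x = -b/(2a)
x = -(-1) / (2 * 2)
x = 1/4
Substitute back to find the minimum value:
f(1/4) = 2 * (1/4)^2 - 1 * (1/4) + 8
= 1/8 - 1/4 + 8
= 63/8 ≈ 7.88

7.88


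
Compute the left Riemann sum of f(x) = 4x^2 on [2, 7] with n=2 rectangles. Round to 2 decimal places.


Left Riemann sum uses left endpoints of each subinterval.
Interval: [2, 7], n = 2
dx = (7 - 2) / 2 = 5/2
Left endpoints: [2, 9/2]
f values: [16, 81]
Sum = dx * (sum of f values)
= 5/2 * 97
= 485/2 = 242.50

242.50


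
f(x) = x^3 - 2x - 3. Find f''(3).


First derivative:
f'(x) = 3x^2 - 2
Second derivative:
f''(x) = 6x
Substitute x = 3:
f''(3) = 6 * 3 + 0
= 18 + 0
= 18

18


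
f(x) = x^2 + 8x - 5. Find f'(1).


Differentiate term by term using power and sum rules:
f(x) = x^2 + 8x - 5
f'(x) = 2x + 8
Substitute x = 1:
f'(1) = 2 * 1 + 8
= 2 + 8
= 10

10


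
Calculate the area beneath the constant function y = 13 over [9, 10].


The area under a constant function y = 13 is a rectangle.
Width = 10 - 9 = 1
Height = 13
Area = width * height
= 1 * 13
= 13

13


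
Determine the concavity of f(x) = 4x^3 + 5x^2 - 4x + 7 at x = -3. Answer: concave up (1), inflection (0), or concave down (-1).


Concavity is determined by the sign of f''(x).
f(x) = 4x^3 + 5x^2 - 4x + 7
f'(x) = 12x^2 + 10x - 4
f''(x) = 24x + 10
f''(-3) = 24 * (-3) + 10
= -72 + 10
= -62
Since f''(-3) < 0, the function is concave down (-1)

-1


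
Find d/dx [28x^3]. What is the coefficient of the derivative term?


We apply the power rule: d/dx [ax^n] = a*n * x^(n-1)
d/dx [28x^3]
= 28 * 3 * x^(3-1)
= 84x^2
The coefficient is 84

84


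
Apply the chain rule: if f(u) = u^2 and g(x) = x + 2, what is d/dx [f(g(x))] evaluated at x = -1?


Using the chain rule: (f(g(x)))' = f'(g(x)) * g'(x)
First, find g(-1):
g(-1) = 1 * (-1) + 2 = 1
Next, f'(u) = 2u
And g'(x) = 1
So f'(g(-1)) * g'(-1)
= 2 * 1 * 1
= 2

2


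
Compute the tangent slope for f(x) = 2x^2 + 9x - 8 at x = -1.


The slope of the tangent line equals f'(x) at the point.
f(x) = 2x^2 + 9x - 8
f'(x) = 4x + 9
At x = -1:
f'(-1) = 4 * (-1) + 9
= -4 + 9
= 5

5


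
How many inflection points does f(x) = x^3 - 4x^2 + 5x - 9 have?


Inflection points occur where f''(x) = 0 and concavity changes.
f(x) = x^3 - 4x^2 + 5x - 9
f'(x) = 3x^2 - 8x + 5
f''(x) = 6x - 8
Set f''(x) = 0:
6x - 8 = 0
x = 8 / 6 = 4/3
Since f''(x) is linear (degree 1), it changes sign at this point.
Therefore there is exactly 1 inflection point.

1


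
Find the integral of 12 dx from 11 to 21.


The integral of a constant k over [a, b] equals k * (b - a).
integral from 11 to 21 of 12 dx
= 12 * (21 - 11)
= 12 * 10
= 120

120


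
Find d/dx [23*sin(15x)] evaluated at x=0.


Apply the chain rule to differentiate 23*sin(15x):
d/dx [23*sin(15x)]
= 23 * cos(15x) * d/dx(15x)
= 23 * 15 * cos(15x)
= 345 * cos(15x)
Evaluate at x = 0:
= 345 * cos(0)
= 345 * 1
= 345

345


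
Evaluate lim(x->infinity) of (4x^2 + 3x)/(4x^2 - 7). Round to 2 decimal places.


For limits at infinity with equal-degree polynomials,
we compare leading coefficients.
Numerator leading term: 4x^2
Denominator leading term: 4x^2
Divide both by x^2:
lim = (4 + 3/x) / (4 - 7/x^2)
As x -> infinity, the 1/x and 1/x^2 terms vanish:
= 4/4 = 1 = 1.00

1.00


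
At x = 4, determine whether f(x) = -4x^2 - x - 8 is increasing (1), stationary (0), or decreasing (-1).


Compute f'(x) to determine behavior:
f'(x) = -8x - 1
f'(4) = -8 * 4 - 1
= -32 - 1
= -33
Since f'(4) < 0, the function is decreasing (-1)

-1


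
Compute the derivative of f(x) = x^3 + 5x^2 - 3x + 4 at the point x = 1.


Differentiate f(x) = x^3 + 5x^2 - 3x + 4 term by term:
f'(x) = 3x^2 + 10x - 3
Substitute x = 1:
f'(1) = 3 * 1^2 + 10 * 1 - 3
= 3 + 10 - 3
= 10

10


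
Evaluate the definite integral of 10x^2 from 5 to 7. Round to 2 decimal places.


Find the antiderivative of 10x^2:
F(x) = 10/3 * x^3
Apply the Fundamental Theorem of Calculus:
F(7) - F(5)
= 10/3 * 7^3 - 10/3 * 5^3
= 10/3 * (343 - 125)
= 10/3 * 218
= 2180/3 ≈ 726.67

726.67


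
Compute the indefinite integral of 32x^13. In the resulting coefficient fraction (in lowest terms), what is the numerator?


Apply the power rule for integration:
integral of ax^n dx = a/(n+1) * x^(n+1) + C
integral of 32x^13 dx
= 32/14 * x^14 + C
= 16/7 * x^14 + C
The coefficient in lowest terms is 16/7, and its numerator is 16

16


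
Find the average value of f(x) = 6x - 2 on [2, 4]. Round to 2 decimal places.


Average value = 1/(b-a) * integral from a to b of f(x) dx
First compute the integral of 6x - 2:
F(x) = 3x^2 - 2x
F(4) = 3 * 16 - 2 * 4 = 40
F(2) = 3 * 4 - 2 * 2 = 8
Integral = 40 - 8 = 32
Average = 32 / (4 - 2) = 32 / 2
= 16 = 16.00

16.00


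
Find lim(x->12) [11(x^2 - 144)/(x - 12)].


Direct substitution gives 0/0, so we factor the numerator.
Factor: 11(x^2 - 144) = 11 * (x - 12)(x + 12)
Cancel the common factor (x - 12):
11(x^2 - 144)/(x - 12) = 11 * (x + 12)
Now substitute x = 12:
= 11 * (12 + 12) = 264

264


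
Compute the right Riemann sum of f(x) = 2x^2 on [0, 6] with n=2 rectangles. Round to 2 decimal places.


Right Riemann sum uses right endpoints of each subinterval.
Interval: [0, 6], n = 2
dx = (6 - 0) / 2 = 3
Right endpoints: [3, 6]
f values: [18, 72]
Sum = dx * (sum of f values)
= 3 * 90
= 270 = 270.00

270.00


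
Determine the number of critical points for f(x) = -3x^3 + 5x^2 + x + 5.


Find where f'(x) = 0:
f(x) = -3x^3 + 5x^2 + x + 5
f'(x) = -9x^2 + 10x + 1
This is a quadratic in x. Use the discriminant to count real roots.
Discriminant = (10)^2 - 4 * (-9) * 1
= 100 - (-36)
= 136
Since discriminant > 0, f'(x) = 0 has 2 real solutions.
Number of critical points: 2

2


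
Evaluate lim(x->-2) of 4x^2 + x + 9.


Since polynomials are continuous, we use direct substitution.
lim(x->-2) of 4x^2 + x + 9
= 4 * (-2)^2 + 1 * (-2) + 9
= 16 - 2 + 9
= 23

23


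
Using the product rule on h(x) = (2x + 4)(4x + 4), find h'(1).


Let u(x) = 2x + 4 and v(x) = 4x + 4
u'(x) = 2
v'(x) = 4
Product rule: h'(x) = u'(x)*v(x) + u(x)*v'(x)
= 2 * (4x + 4) + (2x + 4) * 4
At x = 1:
u(1) = 2 * 1 + 4 = 6
v(1) = 4 * 1 + 4 = 8
h'(1) = 2 * 8 + 6 * 4
= 16 + 24
= 40

40


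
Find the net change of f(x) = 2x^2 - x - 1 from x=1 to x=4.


Net change = f(b) - f(a)
f(x) = 2x^2 - x - 1
Compute f(4):
f(4) = 2 * 4^2 - 1 * 4 - 1
= 32 - 4 - 1
= 27
Compute f(1):
f(1) = 2 * 1^2 - 1 * 1 - 1
= 2 - 1 - 1
= 0
Net change = 27 - 0 = 27

27


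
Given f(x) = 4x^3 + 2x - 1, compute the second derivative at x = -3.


First derivative:
f'(x) = 12x^2 + 2
Second derivative:
f''(x) = 24x
Substitute x = -3:
f''(-3) = 24 * (-3) + 0
= -72 + 0
= -72

-72


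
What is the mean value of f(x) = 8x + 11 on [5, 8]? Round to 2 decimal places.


Average value = 1/(b-a) * integral from a to b of f(x) dx
First compute the integral of 8x + 11:
F(x) = 4x^2 + 11x
F(8) = 4 * 64 + 11 * 8 = 344
F(5) = 4 * 25 + 11 * 5 = 155
Integral = 344 - 155 = 189
Average = 189 / (8 - 5) = 189 / 3
= 63 = 63.00

63.00


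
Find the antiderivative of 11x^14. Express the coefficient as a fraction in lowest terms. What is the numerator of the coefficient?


Apply the power rule for integration:
integral of ax^n dx = a/(n+1) * x^(n+1) + C
integral of 11x^14 dx
= 11/15 * x^15 + C
The coefficient in lowest terms is 11/15, and its numerator is 11

11


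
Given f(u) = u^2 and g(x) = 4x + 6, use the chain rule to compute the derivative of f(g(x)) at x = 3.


Using the chain rule: (f(g(x)))' = f'(g(x)) * g'(x)
First, find g(3):
g(3) = 4 * 3 + 6 = 18
Next, f'(u) = 2u
And g'(x) = 4
So f'(g(3)) * g'(3)
= 2 * 18 * 4
= 144

144


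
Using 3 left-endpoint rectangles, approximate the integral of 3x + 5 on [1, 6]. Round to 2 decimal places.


Left Riemann sum uses left endpoints of each subinterval.
Interval: [1, 6], n = 3
dx = (6 - 1) / 3 = 5/3
Left endpoints: [1, 8/3, 13/3]
f values: [8, 13, 18]
Sum = dx * (sum of f values)
= 5/3 * 39
= 65 = 65.00

65.00


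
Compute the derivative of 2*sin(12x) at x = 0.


Apply the chain rule to differentiate 2*sin(12x):
d/dx [2*sin(12x)]
= 2 * cos(12x) * d/dx(12x)
= 2 * 12 * cos(12x)
= 24 * cos(12x)
Evaluate at x = 0:
= 24 * cos(0)
= 24 * 1
= 24

24


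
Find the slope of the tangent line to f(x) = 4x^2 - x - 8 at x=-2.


The slope of the tangent line equals f'(x) at the point.
f(x) = 4x^2 - x - 8
f'(x) = 8x - 1
At x = -2:
f'(-2) = 8 * (-2) - 1
= -16 - 1
= -17

-17


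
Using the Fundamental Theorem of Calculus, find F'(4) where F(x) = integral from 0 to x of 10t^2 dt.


By the Fundamental Theorem of Calculus (Part 1):
If F(x) = integral from 0 to x of f(t) dt, then F'(x) = f(x)
Here f(t) = 10t^2
So F'(x) = 10x^2
Evaluate at x = 4:
F'(4) = 10 * 4^2
= 10 * 16
= 160

160


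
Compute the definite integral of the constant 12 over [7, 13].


The integral of a constant k over [a, b] equals k * (b - a).
integral from 7 to 13 of 12 dx
= 12 * (13 - 7)
= 12 * 6
= 72

72


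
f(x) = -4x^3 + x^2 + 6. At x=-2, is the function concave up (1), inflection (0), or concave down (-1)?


Concavity is determined by the sign of f''(x).
f(x) = -4x^3 + x^2 + 6
f'(x) = -12x^2 + 2x
f''(x) = -24x + 2
f''(-2) = -24 * (-2) + 2
= 48 + 2
= 50
Since f''(-2) > 0, the function is concave up (1)

1


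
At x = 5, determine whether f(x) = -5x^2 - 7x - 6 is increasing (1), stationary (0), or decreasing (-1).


Compute f'(x) to determine behavior:
f'(x) = -10x - 7
f'(5) = -10 * 5 - 7
= -50 - 7
= -57
Since f'(5) < 0, the function is decreasing (-1)

-1


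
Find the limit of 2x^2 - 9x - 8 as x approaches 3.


Since polynomials are continuous, we use direct substitution.
lim(x->3) of 2x^2 - 9x - 8
= 2 * 3^2 - 9 * 3 - 8
= 18 - 27 - 8
= -17

-17


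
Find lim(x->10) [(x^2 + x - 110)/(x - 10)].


Direct substitution gives 0/0, so we factor the numerator.
Factor: (x^2 + x - 110) = (x - 10)(x + 11)
Cancel the common factor (x - 10):
(x^2 + x - 110)/(x - 10) = (x + 11)
Now substitute x = 10:
= (10) - (-11) = 21

21


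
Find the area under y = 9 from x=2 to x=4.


The area under a constant function y = 9 is a rectangle.
Width = 4 - 2 = 2
Height = 9
Area = width * height
= 2 * 9
= 18

18


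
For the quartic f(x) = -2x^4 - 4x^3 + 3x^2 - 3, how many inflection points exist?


Inflection points occur where f''(x) = 0 and concavity changes.
f(x) = -2x^4 - 4x^3 + 3x^2 - 3
f'(x) = -8x^3 - 12x^2 + 6x
f''(x) = -24x^2 - 24x + 6
This is a quadratic in x. Use the discriminant to count real roots.
Discriminant = (-24)^2 - 4 * (-24) * 6
= 576 - (-576)
= 1152
Since discriminant > 0, f''(x) = 0 has 2 distinct real solutions.
A quadratic with two distinct real roots changes sign at each root, so concavity changes at both.
Number of inflection points: 2

2


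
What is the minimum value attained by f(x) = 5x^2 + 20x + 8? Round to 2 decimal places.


For a quadratic f(x) = ax^2 + bx + c with a > 0, the minimum is at the vertex.
Vertex x-coordinate: x = -b/(2a)
x = -(20) / (2 * 5)
x = -20/10 = -2
Substitute back to find the minimum value:
f(-2) = 5 * (-2)^2 + 20 * (-2) + 8
= 20 - 40 + 8
= -12 = -12.00

-12.00


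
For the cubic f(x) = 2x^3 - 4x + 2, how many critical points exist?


Find where f'(x) = 0:
f(x) = 2x^3 - 4x + 2
f'(x) = 6x^2 - 4
This is a quadratic in x. Use the discriminant to count real roots.
Discriminant = (0)^2 - 4 * 6 * (-4)
= 0 - (-96)
= 96
Since discriminant > 0, f'(x) = 0 has 2 real solutions.
Number of critical points: 2

2


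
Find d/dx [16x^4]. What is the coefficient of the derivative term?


We apply the power rule: d/dx [ax^n] = a*n * x^(n-1)
d/dx [16x^4]
= 16 * 4 * x^(4-1)
= 64x^3
The coefficient is 64

64


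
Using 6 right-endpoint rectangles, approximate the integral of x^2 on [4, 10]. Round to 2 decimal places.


Right Riemann sum uses right endpoints of each subinterval.
Interval: [4, 10], n = 6
dx = (10 - 4) / 6 = 1
Right endpoints: [5, 6, 7, 8, 9, 10]
f values: [25, 36, 49, 64, 81, 100]
Sum = dx * (sum of f values)
= 1 * 355
= 355 = 355.00

355.00


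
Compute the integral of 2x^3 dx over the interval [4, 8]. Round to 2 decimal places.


Find the antiderivative of 2x^3:
F(x) = 2/4 * x^4
Apply the Fundamental Theorem of Calculus:
F(8) - F(4)
= 2/4 * 8^4 - 2/4 * 4^4
= 2/4 * (4096 - 256)
= 2/4 * 3840
= 1920 = 1920.00

1920.00


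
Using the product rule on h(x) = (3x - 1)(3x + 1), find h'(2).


Let u(x) = 3x - 1 and v(x) = 3x + 1
u'(x) = 3
v'(x) = 3
Product rule: h'(x) = u'(x)*v(x) + u(x)*v'(x)
= 3 * (3x + 1) + (3x - 1) * 3
At x = 2:
u(2) = 3 * 2 - 1 = 5
v(2) = 3 * 2 + 1 = 7
h'(2) = 3 * 7 + 5 * 3
= 21 + 15
= 36

36


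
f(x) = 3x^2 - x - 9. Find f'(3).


Differentiate term by term using power and sum rules:
f(x) = 3x^2 - x - 9
f'(x) = 6x - 1
Substitute x = 3:
f'(3) = 6 * 3 - 1
= 18 - 1
= 17

17


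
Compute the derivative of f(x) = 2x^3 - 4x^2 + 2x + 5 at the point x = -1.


Differentiate f(x) = 2x^3 - 4x^2 + 2x + 5 term by term:
f'(x) = 6x^2 - 8x + 2
Substitute x = -1:
f'(-1) = 6 * (-1)^2 - 8 * (-1) + 2
= 6 + 8 + 2
= 16

16


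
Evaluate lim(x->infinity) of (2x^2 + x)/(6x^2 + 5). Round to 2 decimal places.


For limits at infinity with equal-degree polynomials,
we compare leading coefficients.
Numerator leading term: 2x^2
Denominator leading term: 6x^2
Divide both by x^2:
lim = (2 + 1/x) / (6 + 5/x^2)
As x -> infinity, the 1/x and 1/x^2 terms vanish:
= 2/6 = 1/3 ≈ 0.33

0.33


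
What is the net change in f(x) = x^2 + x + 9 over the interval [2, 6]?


Net change = f(b) - f(a)
f(x) = x^2 + x + 9
Compute f(6):
f(6) = 1 * 6^2 + 1 * 6 + 9
= 36 + 6 + 9
= 51
Compute f(2):
f(2) = 1 * 2^2 + 1 * 2 + 9
= 4 + 2 + 9
= 15
Net change = 51 - 15 = 36

36


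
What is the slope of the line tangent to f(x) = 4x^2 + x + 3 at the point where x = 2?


The slope of the tangent line equals f'(x) at the point.
f(x) = 4x^2 + x + 3
f'(x) = 8x + 1
At x = 2:
f'(2) = 8 * 2 + 1
= 16 + 1
= 17

17


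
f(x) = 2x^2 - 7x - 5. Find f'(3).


Differentiate term by term using power and sum rules:
f(x) = 2x^2 - 7x - 5
f'(x) = 4x - 7
Substitute x = 3:
f'(3) = 4 * 3 - 7
= 12 - 7
= 5

5


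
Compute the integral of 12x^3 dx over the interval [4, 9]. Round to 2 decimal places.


Find the antiderivative of 12x^3:
F(x) = 12/4 * x^4
Apply the Fundamental Theorem of Calculus:
F(9) - F(4)
= 12/4 * 9^4 - 12/4 * 4^4
= 12/4 * (6561 - 256)
= 12/4 * 6305
= 18915 = 18915.00

18915.00


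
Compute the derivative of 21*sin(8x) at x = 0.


Apply the chain rule to differentiate 21*sin(8x):
d/dx [21*sin(8x)]
= 21 * cos(8x) * d/dx(8x)
= 21 * 8 * cos(8x)
= 168 * cos(8x)
Evaluate at x = 0:
= 168 * cos(0)
= 168 * 1
= 168

168


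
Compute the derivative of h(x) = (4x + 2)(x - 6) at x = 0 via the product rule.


Let u(x) = 4x + 2 and v(x) = x - 6
u'(x) = 4
v'(x) = 1
Product rule: h'(x) = u'(x)*v(x) + u(x)*v'(x)
= 4 * (x - 6) + (4x + 2) * 1
At x = 0:
u(0) = 4 * 0 + 2 = 2
v(0) = 1 * 0 - 6 = -6
h'(0) = 4 * (-6) + 2 * 1
= -24 + 2
= -22

-22


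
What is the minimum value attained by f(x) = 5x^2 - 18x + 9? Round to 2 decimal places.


For a quadratic f(x) = ax^2 + bx + c with a > 0, the minimum is at the vertex.
Vertex x-coordinate: x = -b/(2a)
x = -(-18) / (2 * 5)
x = 18/10 = 9/5
Substitute back to find the minimum value:
f(9/5) = 5 * (9/5)^2 - 18 * (9/5) + 9
= 81/5 - 162/5 + 9
= -36/5 = -7.20

-7.20


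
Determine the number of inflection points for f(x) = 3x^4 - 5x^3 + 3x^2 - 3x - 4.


Inflection points occur where f''(x) = 0 and concavity changes.
f(x) = 3x^4 - 5x^3 + 3x^2 - 3x - 4
f'(x) = 12x^3 - 15x^2 + 6x - 3
f''(x) = 36x^2 - 30x + 6
This is a quadratic in x. Use the discriminant to count real roots.
Discriminant = (-30)^2 - 4 * 36 * 6
= 900 - 864
= 36
Since discriminant > 0, f''(x) = 0 has 2 distinct real solutions.
A quadratic with two distinct real roots changes sign at each root, so concavity changes at both.
Number of inflection points: 2

2


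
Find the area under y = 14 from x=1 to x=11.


The area under a constant function y = 14 is a rectangle.
Width = 11 - 1 = 10
Height = 14
Area = width * height
= 10 * 14
= 140

140


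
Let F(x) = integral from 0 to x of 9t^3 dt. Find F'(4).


By the Fundamental Theorem of Calculus (Part 1):
If F(x) = integral from 0 to x of f(t) dt, then F'(x) = f(x)
Here f(t) = 9t^3
So F'(x) = 9x^3
Evaluate at x = 4:
F'(4) = 9 * 4^3
= 9 * 64
= 576

576


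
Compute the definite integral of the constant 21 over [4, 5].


The integral of a constant k over [a, b] equals k * (b - a).
integral from 4 to 5 of 21 dx
= 21 * (5 - 4)
= 21 * 1
= 21

21


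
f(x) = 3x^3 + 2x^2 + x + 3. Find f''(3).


First derivative:
f'(x) = 9x^2 + 4x + 1
Second derivative:
f''(x) = 18x + 4
Substitute x = 3:
f''(3) = 18 * 3 + 4
= 54 + 4
= 58

58


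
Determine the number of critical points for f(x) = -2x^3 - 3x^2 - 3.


Find where f'(x) = 0:
f(x) = -2x^3 - 3x^2 - 3
f'(x) = -6x^2 - 6x
This is a quadratic in x. Use the discriminant to count real roots.
Discriminant = (-6)^2 - 4 * (-6) * 0
= 36 - 0
= 36
Since discriminant > 0, f'(x) = 0 has 2 real solutions.
Number of critical points: 2

2


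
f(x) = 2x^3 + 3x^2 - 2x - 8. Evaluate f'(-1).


Differentiate f(x) = 2x^3 + 3x^2 - 2x - 8 term by term:
f'(x) = 6x^2 + 6x - 2
Substitute x = -1:
f'(-1) = 6 * (-1)^2 + 6 * (-1) - 2
= 6 - 6 - 2
= -2

-2


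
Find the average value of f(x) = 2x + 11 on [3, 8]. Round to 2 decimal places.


Average value = 1/(b-a) * integral from a to b of f(x) dx
First compute the integral of 2x + 11:
F(x) = x^2 + 11x
F(8) = 1 * 64 + 11 * 8 = 152
F(3) = 1 * 9 + 11 * 3 = 42
Integral = 152 - 42 = 110
Average = 110 / (8 - 3) = 110 / 5
= 22 = 22.00

22.00


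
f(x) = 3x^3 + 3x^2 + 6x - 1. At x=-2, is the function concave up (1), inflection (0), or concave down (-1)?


Concavity is determined by the sign of f''(x).
f(x) = 3x^3 + 3x^2 + 6x - 1
f'(x) = 9x^2 + 6x + 6
f''(x) = 18x + 6
f''(-2) = 18 * (-2) + 6
= -36 + 6
= -30
Since f''(-2) < 0, the function is concave down (-1)

-1


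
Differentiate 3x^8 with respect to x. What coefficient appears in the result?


We apply the power rule: d/dx [ax^n] = a*n * x^(n-1)
d/dx [3x^8]
= 3 * 8 * x^(8-1)
= 24x^7
The coefficient is 24

24


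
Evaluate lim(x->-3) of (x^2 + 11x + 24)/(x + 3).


Direct substitution gives 0/0, so we factor the numerator.
Factor: (x^2 + 11x + 24) = (x + 3)(x + 8)
Cancel the common factor (x + 3):
(x^2 + 11x + 24)/(x + 3) = (x + 8)
Now substitute x = -3:
= (-3) - (-8) = 5

5


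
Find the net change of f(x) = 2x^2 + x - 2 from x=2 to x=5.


Net change = f(b) - f(a)
f(x) = 2x^2 + x - 2
Compute f(5):
f(5) = 2 * 5^2 + 1 * 5 - 2
= 50 + 5 - 2
= 53
Compute f(2):
f(2) = 2 * 2^2 + 1 * 2 - 2
= 8 + 2 - 2
= 8
Net change = 53 - 8 = 45

45


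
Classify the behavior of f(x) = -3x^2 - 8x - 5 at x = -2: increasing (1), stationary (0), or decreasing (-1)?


Compute f'(x) to determine behavior:
f'(x) = -6x - 8
f'(-2) = -6 * (-2) - 8
= 12 - 8
= 4
Since f'(-2) > 0, the function is increasing (1)

1


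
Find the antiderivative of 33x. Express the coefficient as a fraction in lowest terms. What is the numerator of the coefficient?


Apply the power rule for integration:
integral of ax^n dx = a/(n+1) * x^(n+1) + C
integral of 33x dx
= 33/2 * x^2 + C
The coefficient in lowest terms is 33/2, and its numerator is 33

33


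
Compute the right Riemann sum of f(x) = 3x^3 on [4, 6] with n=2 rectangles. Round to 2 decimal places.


Right Riemann sum uses right endpoints of each subinterval.
Interval: [4, 6], n = 2
dx = (6 - 4) / 2 = 1
Right endpoints: [5, 6]
f values: [375, 648]
Sum = dx * (sum of f values)
= 1 * 1023
= 1023 = 1023.00

1023.00


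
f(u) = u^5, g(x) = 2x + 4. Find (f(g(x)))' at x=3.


Using the chain rule: (f(g(x)))' = f'(g(x)) * g'(x)
First, find g(3):
g(3) = 2 * 3 + 4 = 10
Next, f'(u) = 5u^4
And g'(x) = 2
So f'(g(3)) * g'(3)
= 5 * 10^4 * 2
= 5 * 10000 * 2
= 100000

100000


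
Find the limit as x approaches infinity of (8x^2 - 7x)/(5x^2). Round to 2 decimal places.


For limits at infinity with equal-degree polynomials,
we compare leading coefficients.
Numerator leading term: 8x^2
Denominator leading term: 5x^2
Divide both by x^2:
lim = (8 - 7/x) / (5)
As x -> infinity, the 1/x and 1/x^2 terms vanish:
= 8/5 = 1.60

1.60


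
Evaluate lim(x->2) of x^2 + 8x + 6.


Since polynomials are continuous, we use direct substitution.
lim(x->2) of x^2 + 8x + 6
= 1 * 2^2 + 8 * 2 + 6
= 4 + 16 + 6
= 26

26


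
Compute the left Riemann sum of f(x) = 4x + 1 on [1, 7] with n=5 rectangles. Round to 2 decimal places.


Left Riemann sum uses left endpoints of each subinterval.
Interval: [1, 7], n = 5
dx = (7 - 1) / 5 = 6/5
Left endpoints: [1, 11/5, 17/5, 23/5, 29/5]
f values: [5, 49/5, 73/5, 97/5, 121/5]
Sum = dx * (sum of f values)
= 6/5 * 73
= 438/5 = 87.60

87.60


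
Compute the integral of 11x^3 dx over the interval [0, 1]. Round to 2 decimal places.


Find the antiderivative of 11x^3:
F(x) = 11/4 * x^4
Apply the Fundamental Theorem of Calculus:
F(1) - F(0)
= 11/4 * 1^4 - 11/4 * 0^4
= 11/4 * (1 - 0)
= 11/4 * 1
= 11/4 = 2.75

2.75


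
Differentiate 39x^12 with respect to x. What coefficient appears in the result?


We apply the power rule: d/dx [ax^n] = a*n * x^(n-1)
d/dx [39x^12]
= 39 * 12 * x^(12-1)
= 468x^11
The coefficient is 468

468


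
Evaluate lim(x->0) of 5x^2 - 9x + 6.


Since polynomials are continuous, we use direct substitution.
lim(x->0) of 5x^2 - 9x + 6
= 5 * 0^2 - 9 * 0 + 6
= 0 + 0 + 6
= 6

6


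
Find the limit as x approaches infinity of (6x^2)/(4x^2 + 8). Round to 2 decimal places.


For limits at infinity with equal-degree polynomials,
we compare leading coefficients.
Numerator leading term: 6x^2
Denominator leading term: 4x^2
Divide both by x^2:
lim = (6) / (4 + 8/x^2)
As x -> infinity, the 1/x and 1/x^2 terms vanish:
= 6/4 = 3/2 = 1.50

1.50


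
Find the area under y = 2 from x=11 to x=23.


The area under a constant function y = 2 is a rectangle.
Width = 23 - 11 = 12
Height = 2
Area = width * height
= 12 * 2
= 24

24


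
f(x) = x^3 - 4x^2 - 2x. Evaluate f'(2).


Differentiate f(x) = x^3 - 4x^2 - 2x term by term:
f'(x) = 3x^2 - 8x - 2
Substitute x = 2:
f'(2) = 3 * 2^2 - 8 * 2 - 2
= 12 - 16 - 2
= -6

-6


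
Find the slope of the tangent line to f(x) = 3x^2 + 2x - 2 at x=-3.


The slope of the tangent line equals f'(x) at the point.
f(x) = 3x^2 + 2x - 2
f'(x) = 6x + 2
At x = -3:
f'(-3) = 6 * (-3) + 2
= -18 + 2
= -16

-16


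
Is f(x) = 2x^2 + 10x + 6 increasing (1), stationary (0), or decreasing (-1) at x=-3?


Compute f'(x) to determine behavior:
f'(x) = 4x + 10
f'(-3) = 4 * (-3) + 10
= -12 + 10
= -2
Since f'(-3) < 0, the function is decreasing (-1)

-1


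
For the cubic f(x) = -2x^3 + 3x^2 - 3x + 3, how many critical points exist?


Find where f'(x) = 0:
f(x) = -2x^3 + 3x^2 - 3x + 3
f'(x) = -6x^2 + 6x - 3
This is a quadratic in x. Use the discriminant to count real roots.
Discriminant = (6)^2 - 4 * (-6) * (-3)
= 36 - 72
= -36
Since discriminant < 0, f'(x) = 0 has no real solutions.
Number of critical points: 0

0


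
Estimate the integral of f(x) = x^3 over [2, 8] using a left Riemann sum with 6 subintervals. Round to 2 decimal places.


Left Riemann sum uses left endpoints of each subinterval.
Interval: [2, 8], n = 6
dx = (8 - 2) / 6 = 1
Left endpoints: [2, 3, 4, 5, 6, 7]
f values: [8, 27, 64, 125, 216, 343]
Sum = dx * (sum of f values)
= 1 * 783
= 783 = 783.00

783.00
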